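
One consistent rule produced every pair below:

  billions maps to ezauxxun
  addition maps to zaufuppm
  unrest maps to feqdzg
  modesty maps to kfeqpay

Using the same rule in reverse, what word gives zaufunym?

The output letters match the input read backwards, each shifted +12: billions reversed is snoillib. The word is reversed, then every letter is shifted forward by 12.
Reversing it on zaufunym: shift back: z−12=n, a−12=o, u−12=i, f−12=t, u−12=i, n−12=b, y−12=m, m−12=a → noitibma; then reverse → ambition.

ambition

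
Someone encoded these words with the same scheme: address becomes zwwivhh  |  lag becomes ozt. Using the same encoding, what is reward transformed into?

ivdziw

Each pair mirrors across the alphabet (a↔z, d↔w, d↔w): positions sum to 25. Letters are reflected about the middle of the alphabet (position → 25−position): Atbash.
Applying it to reward: r↔i, e↔v, w↔d, a↔z, r↔i, d↔w.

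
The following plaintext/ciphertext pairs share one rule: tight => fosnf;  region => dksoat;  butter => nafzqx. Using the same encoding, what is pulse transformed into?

baxyq

Shifts by position in tight: pos 0: t→f (+12), pos 1: i→o (+6), pos 2: g→s (+12), pos 3: h→n (+6) — repeating every 2. It's a Vigenère-style cipher with numeric key [12,6]: position i shifts by key[i mod 2].
On pulse: p+12=b, u+6=a, l+12=x, s+6=y, e+12=q.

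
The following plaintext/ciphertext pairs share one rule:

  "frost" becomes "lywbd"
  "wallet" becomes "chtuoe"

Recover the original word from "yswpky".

Each letter shifts forward by (position + 6), i.e. 6, 7, 8, … — the shift grows by one for each successive letter.
Undoing it on yswpky: y−6=s, s−7=l, w−8=o, p−9=g, k−10=a, y−11=n.

slogan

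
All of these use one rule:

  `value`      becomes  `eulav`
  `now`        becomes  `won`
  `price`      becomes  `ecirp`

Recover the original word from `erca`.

The output letters match the input read backwards: value reversed is eulav. The word is simply reversed.
Decoding erca: then reverse → acre.

acre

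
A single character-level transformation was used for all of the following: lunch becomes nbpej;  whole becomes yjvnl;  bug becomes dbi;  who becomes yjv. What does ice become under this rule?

pel

The shift depends on letter class: consonant l→n is +2, but vowel u→b is +7. Vowels shift forward by 7 and consonants shift forward by 2.
Applying it to ice: i(vowel)+7=p, c(cons)+2=e, e(vowel)+7=l.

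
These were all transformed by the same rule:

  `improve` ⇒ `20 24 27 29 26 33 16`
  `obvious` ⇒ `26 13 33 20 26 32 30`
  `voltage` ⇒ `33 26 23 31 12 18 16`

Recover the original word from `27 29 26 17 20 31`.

profit

The number is (letter's place in the alphabet, a=1) + 11.
Reversing it on 27 29 26 17 20 31: 27→(27−11)÷1=16=p, 29→(29−11)÷1=18=r, 26→(26−11)÷1=15=o, 17→(17−11)÷1=6=f, 20→(20−11)÷1=9=i, 31→(31−11)÷1=20=t.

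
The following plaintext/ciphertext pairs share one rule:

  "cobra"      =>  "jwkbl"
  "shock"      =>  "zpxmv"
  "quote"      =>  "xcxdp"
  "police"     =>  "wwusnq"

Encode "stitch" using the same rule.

zbrdnt

Each letter shifts forward by (position + 7), i.e. 7, 8, 9, … — the shift grows by one for each successive letter.
Applying it to stitch: s+7=z, t+8=b, i+9=r, t+10=d, c+11=n, h+12=t.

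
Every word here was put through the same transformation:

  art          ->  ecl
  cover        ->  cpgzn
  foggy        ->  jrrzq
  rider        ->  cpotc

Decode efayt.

input

The word is reversed, then every letter is shifted forward by 11.
Decoding efayt: shift back: e−11=t, f−11=u, a−11=p, y−11=n, t−11=i → tupni; then reverse → input.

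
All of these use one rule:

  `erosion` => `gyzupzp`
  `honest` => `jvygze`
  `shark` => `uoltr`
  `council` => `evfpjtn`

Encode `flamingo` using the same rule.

hslopyiv

It's a Vigenère-style cipher with numeric key [2,7,11]: position i shifts by key[i mod 3].
On flamingo: f+2=h, l+7=s, a+11=l, m+2=o, i+7=p, n+11=y, g+2=i, o+7=v.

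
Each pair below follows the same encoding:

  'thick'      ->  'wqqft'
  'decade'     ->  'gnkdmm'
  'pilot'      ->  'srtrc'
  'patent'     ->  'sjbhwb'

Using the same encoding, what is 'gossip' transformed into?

jxavrx

Shifts by position in thick: pos 0: t→w (+3), pos 1: h→q (+9), pos 2: i→q (+8), pos 3: c→f (+3), pos 4: k→t (+9) — repeating every 3. A repeating key of period 3 is used — shifts +3, +9, +8 over and over.
For gossip: g+3=j, o+9=x, s+8=a, s+3=v, i+9=r, p+8=x.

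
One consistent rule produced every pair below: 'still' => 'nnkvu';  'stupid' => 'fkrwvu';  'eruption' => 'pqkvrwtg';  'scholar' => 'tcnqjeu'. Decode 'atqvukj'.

history

The output letters match the input read backwards, each shifted +2: still reversed is llits. Read the word backwards and shift each letter +2.
Decoding atqvukj: shift back: a−2=y, t−2=r, q−2=o, v−2=t, u−2=s, k−2=i, j−2=h → yrotsih; then reverse → history.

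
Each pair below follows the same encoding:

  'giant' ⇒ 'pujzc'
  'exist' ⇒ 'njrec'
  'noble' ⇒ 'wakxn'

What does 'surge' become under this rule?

A repeating key of period 2 is used — shifts +9, +12 over and over.
On surge: s+9=b, u+12=g, r+9=a, g+12=s, e+9=n.

bgasn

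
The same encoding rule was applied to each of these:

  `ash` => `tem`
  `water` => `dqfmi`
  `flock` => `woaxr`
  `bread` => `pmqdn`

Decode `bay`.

mop

The output letters match the input read backwards, each shifted +12: ash reversed is hsa. Read the word backwards and shift each letter +12.
Undoing it on bay: shift back: b−12=p, a−12=o, y−12=m → pom; then reverse → mop.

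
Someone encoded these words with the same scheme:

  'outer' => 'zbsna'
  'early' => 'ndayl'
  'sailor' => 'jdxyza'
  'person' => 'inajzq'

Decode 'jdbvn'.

o(14)→z(25) and u(20)→b(1) fit y≡9x+3 (mod 26); the inverse of 9 mod 26 is 3. This is an affine cipher: with a=0,…,z=25, each position x becomes (9x+3) mod 26.
Reversing it on jdbvn: j(9)→3·(9−3)≡18=s; d(3)→3·(3−3)≡0=a; b(1)→3·(1−3)≡20=u; v(21)→3·(21−3)≡2=c; n(13)→3·(13−3)≡4=e (all mod 26).

sauce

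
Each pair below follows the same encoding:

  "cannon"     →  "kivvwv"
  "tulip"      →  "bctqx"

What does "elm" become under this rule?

Every letter moves 8 places later in the alphabet, wrapping around z→a.
Applying it to elm: e+8=m, l+8=t, m+8=u.

mtu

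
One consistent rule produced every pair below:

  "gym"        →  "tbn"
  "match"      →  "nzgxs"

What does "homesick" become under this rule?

slnvhrxp

Each pair mirrors across the alphabet (g↔t, y↔b, m↔n): positions sum to 25. This is the alphabet-reversal cipher (Atbash): a becomes z, b becomes y, etc.
For homesick: h↔s, o↔l, m↔n, e↔v, s↔h, i↔r, c↔x, k↔p.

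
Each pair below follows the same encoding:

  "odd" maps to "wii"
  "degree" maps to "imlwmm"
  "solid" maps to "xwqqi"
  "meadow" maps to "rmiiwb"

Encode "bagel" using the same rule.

The shift depends on letter class: consonant d→i is +5, but vowel o→w is +8. Vowels shift forward by 8 and consonants shift forward by 5.
Applying it to bagel: b(cons)+5=g, a(vowel)+8=i, g(cons)+5=l, e(vowel)+8=m, l(cons)+5=q.

gilmq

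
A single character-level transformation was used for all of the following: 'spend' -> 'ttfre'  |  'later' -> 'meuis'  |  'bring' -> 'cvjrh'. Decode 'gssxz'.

forty

Shifts by position in spend: pos 0: s→t (+1), pos 1: p→t (+4), pos 2: e→f (+1), pos 3: n→r (+4) — repeating every 2. A repeating key of period 2 is used — shifts +1, +4 over and over.
Reversing it on gssxz: g−1=f, s−4=o, s−1=r, x−4=t, z−1=y.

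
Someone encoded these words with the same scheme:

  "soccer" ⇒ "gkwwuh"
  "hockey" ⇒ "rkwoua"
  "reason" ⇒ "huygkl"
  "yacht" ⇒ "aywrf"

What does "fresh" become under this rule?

s(18)→g(6) and o(14)→k(10) fit y≡25x+24 (mod 26); the inverse of 25 mod 26 is 25. This is an affine cipher: with a=0,…,z=25, each position x becomes (25x+24) mod 26.
Applying it to fresh: f(5)→25·5+24≡19=t; r(17)→25·17+24≡7=h; e(4)→25·4+24≡20=u; s(18)→25·18+24≡6=g; h(7)→25·7+24≡17=r (all mod 26).

thugr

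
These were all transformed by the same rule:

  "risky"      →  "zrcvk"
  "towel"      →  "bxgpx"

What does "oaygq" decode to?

grove

In risky: r→z is +8, i→r is +9, s→c is +10, k→v is +11 — the shift increases by 1 each position. Letter i (0-indexed) is shifted by i+8, so successive shifts are 8, 9, 10, ….
Reversing it on oaygq: o−8=g, a−9=r, y−10=o, g−11=v, q−12=e.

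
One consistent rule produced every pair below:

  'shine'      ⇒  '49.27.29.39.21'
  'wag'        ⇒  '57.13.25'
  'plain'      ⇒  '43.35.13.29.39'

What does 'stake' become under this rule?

49.51.13.33.21

Each letter becomes 2×(its alphabet position, a=1..z=26) + 11.
Applying it to stake: s=19→49, t=20→51, a=1→13, k=11→33, e=5→21.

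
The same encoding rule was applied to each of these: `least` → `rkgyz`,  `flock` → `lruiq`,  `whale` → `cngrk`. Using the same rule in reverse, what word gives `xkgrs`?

Every letter moves 6 places later in the alphabet, wrapping around z→a.
Reversing it on xkgrs: x−6=r, k−6=e, g−6=a, r−6=l, s−6=m.

realm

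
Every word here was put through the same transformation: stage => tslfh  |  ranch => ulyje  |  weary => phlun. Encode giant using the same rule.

s(18)→t(19) and t(19)→s(18) fit y≡25x+11 (mod 26); the inverse of 25 mod 26 is 25. Treating letters as 0–25, the rule is x ↦ 25x + 11 (mod 26).
Applying it to giant: g(6)→25·6+11≡5=f; i(8)→25·8+11≡3=d; a(0)→25·0+11≡11=l; n(13)→25·13+11≡24=y; t(19)→25·19+11≡18=s (all mod 26).

fdlys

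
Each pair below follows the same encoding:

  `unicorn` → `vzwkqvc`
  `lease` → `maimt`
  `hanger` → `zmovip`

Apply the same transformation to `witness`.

Two steps: reverse the string, then apply a Caesar shift of +8.
Applying it to witness: reverse → ssentiw; then shift: s+8=a, s+8=a, e+8=m, n+8=v, t+8=b, i+8=q, w+8=e.

aamvbqe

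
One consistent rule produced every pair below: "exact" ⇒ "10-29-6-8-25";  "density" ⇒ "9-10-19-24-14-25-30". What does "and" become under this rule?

6-19-9

The number is (letter's place in the alphabet, a=1) + 5.
On and: a=1→6, n=14→19, d=4→9.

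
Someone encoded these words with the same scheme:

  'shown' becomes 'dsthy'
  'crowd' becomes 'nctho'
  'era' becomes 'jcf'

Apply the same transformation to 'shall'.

Vowels shift forward by 5 and consonants shift forward by 11.
Applying it to shall: s(cons)+11=d, h(cons)+11=s, a(vowel)+5=f, l(cons)+11=w, l(cons)+11=w.

dsfww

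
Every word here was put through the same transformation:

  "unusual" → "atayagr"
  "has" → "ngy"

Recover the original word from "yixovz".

Compare letters: u→a is +6, n→t is +6, u→a is +6 — a constant shift. Every letter moves 6 places later in the alphabet, wrapping around z→a.
Decoding yixovz: y−6=s, i−6=c, x−6=r, o−6=i, v−6=p, z−6=t.

script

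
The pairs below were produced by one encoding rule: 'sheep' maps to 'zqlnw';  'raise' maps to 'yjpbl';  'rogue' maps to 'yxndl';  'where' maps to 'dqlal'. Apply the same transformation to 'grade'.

Shifts by position in sheep: pos 0: s→z (+7), pos 1: h→q (+9), pos 2: e→l (+7), pos 3: e→n (+9) — repeating every 2. It's a Vigenère-style cipher with numeric key [7,9]: position i shifts by key[i mod 2].
For grade: g+7=n, r+9=a, a+7=h, d+9=m, e+7=l.

nahml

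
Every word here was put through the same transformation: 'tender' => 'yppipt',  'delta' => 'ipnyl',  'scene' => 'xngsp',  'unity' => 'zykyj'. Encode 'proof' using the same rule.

ucqtq

The shifts repeat in a cycle of length 3: positions 0,1,… shift by +5, +11, +2, then the pattern repeats.
On proof: p+5=u, r+11=c, o+2=q, o+5=t, f+11=q.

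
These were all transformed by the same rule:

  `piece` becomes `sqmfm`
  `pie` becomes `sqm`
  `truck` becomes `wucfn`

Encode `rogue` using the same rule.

The shift depends on letter class: consonant p→s is +3, but vowel i→q is +8. The rule splits by letter class: vowels +8, consonants +3.
For rogue: r(cons)+3=u, o(vowel)+8=w, g(cons)+3=j, u(vowel)+8=c, e(vowel)+8=m.

uwjcm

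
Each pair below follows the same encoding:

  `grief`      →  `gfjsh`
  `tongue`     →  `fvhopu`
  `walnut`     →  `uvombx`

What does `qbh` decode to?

The output letters match the input read backwards, each shifted +1: grief reversed is feirg. Two steps: reverse the string, then apply a Caesar shift of +1.
Reversing it on qbh: shift back: q−1=p, b−1=a, h−1=g → pag; then reverse → gap.

gap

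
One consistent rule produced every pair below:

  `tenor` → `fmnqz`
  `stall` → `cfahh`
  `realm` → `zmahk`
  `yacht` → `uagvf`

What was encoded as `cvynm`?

shine

Treating letters as 0–25, the rule is x ↦ 3x + 0 (mod 26).
Decoding cvynm: c(2)→9·(2−0)≡18=s; v(21)→9·(21−0)≡7=h; y(24)→9·(24−0)≡8=i; n(13)→9·(13−0)≡13=n; m(12)→9·(12−0)≡4=e (all mod 26).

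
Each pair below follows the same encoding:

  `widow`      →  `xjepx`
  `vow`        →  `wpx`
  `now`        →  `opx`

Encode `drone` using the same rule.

espof

Compare letters: w→x is +1, i→j is +1, d→e is +1 — a constant shift. Every letter moves 1 place later in the alphabet, wrapping around z→a.
For drone: d+1=e, r+1=s, o+1=p, n+1=o, e+1=f.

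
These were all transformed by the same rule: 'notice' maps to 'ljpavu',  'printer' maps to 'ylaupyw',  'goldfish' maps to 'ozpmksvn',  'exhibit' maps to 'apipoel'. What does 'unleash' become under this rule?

Two steps: reverse the string, then apply a Caesar shift of +7.
On unleash: reverse → hsaelnu; then shift: h+7=o, s+7=z, a+7=h, e+7=l, l+7=s, n+7=u, u+7=b.

ozhlsub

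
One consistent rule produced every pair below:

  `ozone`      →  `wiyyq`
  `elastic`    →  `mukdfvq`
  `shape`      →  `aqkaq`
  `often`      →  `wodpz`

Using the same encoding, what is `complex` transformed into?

In ozone: o→w is +8, z→i is +9, o→y is +10, n→y is +11 — the shift increases by 1 each position. Each letter shifts forward by (position + 8), i.e. 8, 9, 10, … — the shift grows by one for each successive letter.
On complex: c+8=k, o+9=x, m+10=w, p+11=a, l+12=x, e+13=r, x+14=l.

kxwaxrl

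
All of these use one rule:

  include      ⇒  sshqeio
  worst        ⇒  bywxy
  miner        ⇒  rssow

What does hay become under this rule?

mkd

The shift depends on letter class: consonant n→s is +5, but vowel i→s is +10. The rule splits by letter class: vowels +10, consonants +5.
On hay: h(cons)+5=m, a(vowel)+10=k, y(cons)+5=d.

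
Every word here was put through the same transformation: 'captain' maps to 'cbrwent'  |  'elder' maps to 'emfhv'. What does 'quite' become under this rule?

In captain: c→c is +0, a→b is +1, p→r is +2, t→w is +3 — the shift increases by 1 each position. The shift increases by 1 at each position, starting from +0: 0, 1, 2, ….
On quite: q+0=q, u+1=v, i+2=k, t+3=w, e+4=i.

qvkwi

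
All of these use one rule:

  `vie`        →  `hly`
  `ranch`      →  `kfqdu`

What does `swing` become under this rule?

The output letters match the input read backwards, each shifted +3: vie reversed is eiv. Read the word backwards and shift each letter +3.
For swing: reverse → gniws; then shift: g+3=j, n+3=q, i+3=l, w+3=z, s+3=v.

jqlzv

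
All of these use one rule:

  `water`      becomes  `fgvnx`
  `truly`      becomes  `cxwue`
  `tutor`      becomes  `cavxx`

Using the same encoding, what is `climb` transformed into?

lrkvh

Shifts by position in water: pos 0: w→f (+9), pos 1: a→g (+6), pos 2: t→v (+2), pos 3: e→n (+9), pos 4: r→x (+6) — repeating every 3. A repeating key of period 3 is used — shifts +9, +6, +2 over and over.
For climb: c+9=l, l+6=r, i+2=k, m+9=v, b+6=h.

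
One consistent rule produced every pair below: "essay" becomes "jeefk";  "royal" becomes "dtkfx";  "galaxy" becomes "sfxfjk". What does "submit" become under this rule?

Vowels shift forward by 5 and consonants shift forward by 12.
On submit: s(cons)+12=e, u(vowel)+5=z, b(cons)+12=n, m(cons)+12=y, i(vowel)+5=n, t(cons)+12=f.

eznynf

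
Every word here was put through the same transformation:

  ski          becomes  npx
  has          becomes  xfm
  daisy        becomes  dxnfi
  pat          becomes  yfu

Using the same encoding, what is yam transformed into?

The output letters match the input read backwards, each shifted +5: ski reversed is iks. The word is reversed, then every letter is shifted forward by 5.
On yam: reverse → may; then shift: m+5=r, a+5=f, y+5=d.

rfd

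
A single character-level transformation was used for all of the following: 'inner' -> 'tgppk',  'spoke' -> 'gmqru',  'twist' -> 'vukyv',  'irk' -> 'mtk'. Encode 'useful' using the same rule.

nwhguw

The output letters match the input read backwards, each shifted +2: inner reversed is renni. Two steps: reverse the string, then apply a Caesar shift of +2.
Applying it to useful: reverse → lufesu; then shift: l+2=n, u+2=w, f+2=h, e+2=g, s+2=u, u+2=w.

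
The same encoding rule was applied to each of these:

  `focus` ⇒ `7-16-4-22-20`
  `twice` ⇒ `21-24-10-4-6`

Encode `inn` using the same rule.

10-15-15

f is letter #6 and maps to 7: an offset of 1. The number is (letter's place in the alphabet, a=1) + 1.
Applying it to inn: i=9→10, n=14→15, n=14→15.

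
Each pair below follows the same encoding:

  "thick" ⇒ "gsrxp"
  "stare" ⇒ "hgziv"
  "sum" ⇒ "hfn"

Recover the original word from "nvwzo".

medal

This is the alphabet-reversal cipher (Atbash): a becomes z, b becomes y, etc.
Decoding nvwzo: n↔m, v↔e, w↔d, z↔a, o↔l.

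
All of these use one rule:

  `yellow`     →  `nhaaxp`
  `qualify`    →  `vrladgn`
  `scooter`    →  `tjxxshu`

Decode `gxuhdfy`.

y(24)→n(13) and e(4)→h(7) fit y≡25x+11 (mod 26); the inverse of 25 mod 26 is 25. Treating letters as 0–25, the rule is x ↦ 25x + 11 (mod 26).
Decoding gxuhdfy: g(6)→25·(6−11)≡5=f; x(23)→25·(23−11)≡14=o; u(20)→25·(20−11)≡17=r; h(7)→25·(7−11)≡4=e; d(3)→25·(3−11)≡8=i; f(5)→25·(5−11)≡6=g; y(24)→25·(24−11)≡13=n (all mod 26).

foreign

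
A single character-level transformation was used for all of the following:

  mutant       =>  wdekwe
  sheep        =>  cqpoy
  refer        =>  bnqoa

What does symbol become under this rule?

It's a Vigenère-style cipher with numeric key [10,9,11]: position i shifts by key[i mod 3].
On symbol: s+10=c, y+9=h, m+11=x, b+10=l, o+9=x, l+11=w.

chxlxw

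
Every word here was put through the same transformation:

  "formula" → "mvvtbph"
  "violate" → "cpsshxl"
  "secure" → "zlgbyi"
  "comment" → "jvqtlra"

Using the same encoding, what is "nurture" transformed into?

ubvabvl

Shifts by position in formula: pos 0: f→m (+7), pos 1: o→v (+7), pos 2: r→v (+4), pos 3: m→t (+7), pos 4: u→b (+7), pos 5: l→p (+4) — repeating every 3. It's a Vigenère-style cipher with numeric key [7,7,4]: position i shifts by key[i mod 3].
On nurture: n+7=u, u+7=b, r+4=v, t+7=a, u+7=b, r+4=v, e+7=l.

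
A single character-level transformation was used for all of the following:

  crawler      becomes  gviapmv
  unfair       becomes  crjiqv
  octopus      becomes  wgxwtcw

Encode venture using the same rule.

zmrxcvm

Vowels shift forward by 8 and consonants shift forward by 4.
For venture: v(cons)+4=z, e(vowel)+8=m, n(cons)+4=r, t(cons)+4=x, u(vowel)+8=c, r(cons)+4=v, e(vowel)+8=m.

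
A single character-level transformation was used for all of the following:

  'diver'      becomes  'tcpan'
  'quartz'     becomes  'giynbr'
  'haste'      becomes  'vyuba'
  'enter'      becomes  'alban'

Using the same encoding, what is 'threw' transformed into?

This is an affine cipher: with a=0,…,z=25, each position x becomes (7x+24) mod 26.
On threw: t(19)→7·19+24≡1=b; h(7)→7·7+24≡21=v; r(17)→7·17+24≡13=n; e(4)→7·4+24≡0=a; w(22)→7·22+24≡22=w (all mod 26).

bvnaw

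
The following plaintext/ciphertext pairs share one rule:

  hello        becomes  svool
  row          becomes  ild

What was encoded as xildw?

crowd

Each letter is replaced by its mirror in the alphabet: a↔z, b↔y, c↔x, and so on (the Atbash cipher).
Decoding xildw: x↔c, i↔r, l↔o, d↔w, w↔d.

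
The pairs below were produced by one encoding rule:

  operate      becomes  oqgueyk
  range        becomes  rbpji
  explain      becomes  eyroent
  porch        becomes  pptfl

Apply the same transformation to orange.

oscqkj

In operate: o→o is +0, p→q is +1, e→g is +2, r→u is +3 — the shift increases by 1 each position. Letter i (0-indexed) is shifted by i+0, so successive shifts are 0, 1, 2, ….
On orange: o+0=o, r+1=s, a+2=c, n+3=q, g+4=k, e+5=j.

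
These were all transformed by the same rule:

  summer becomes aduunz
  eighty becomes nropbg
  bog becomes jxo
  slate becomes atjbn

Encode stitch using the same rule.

Two shifts are in play — +9 for a/e/i/o/u, +8 for every other letter.
On stitch: s(cons)+8=a, t(cons)+8=b, i(vowel)+9=r, t(cons)+8=b, c(cons)+8=k, h(cons)+8=p.

abrbkp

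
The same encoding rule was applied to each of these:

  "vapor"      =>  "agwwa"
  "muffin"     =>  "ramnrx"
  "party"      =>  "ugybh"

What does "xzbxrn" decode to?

stupid

In vapor: v→a is +5, a→g is +6, p→w is +7, o→w is +8 — the shift increases by 1 each position. The shift increases by 1 at each position, starting from +5: 5, 6, 7, ….
Undoing it on xzbxrn: x−5=s, z−6=t, b−7=u, x−8=p, r−9=i, n−10=d.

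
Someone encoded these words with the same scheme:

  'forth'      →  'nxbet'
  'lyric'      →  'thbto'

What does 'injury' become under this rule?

qwtfdl

In forth: f→n is +8, o→x is +9, r→b is +10, t→e is +11 — the shift increases by 1 each position. The shift increases by 1 at each position, starting from +8: 8, 9, 10, ….
Applying it to injury: i+8=q, n+9=w, j+10=t, u+11=f, r+12=d, y+13=l.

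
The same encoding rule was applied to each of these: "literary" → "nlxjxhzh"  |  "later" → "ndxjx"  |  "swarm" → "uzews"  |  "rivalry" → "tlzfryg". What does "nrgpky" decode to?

Each letter shifts forward by (position + 2), i.e. 2, 3, 4, … — the shift grows by one for each successive letter.
Undoing it on nrgpky: n−2=l, r−3=o, g−4=c, p−5=k, k−6=e, y−7=r.

locker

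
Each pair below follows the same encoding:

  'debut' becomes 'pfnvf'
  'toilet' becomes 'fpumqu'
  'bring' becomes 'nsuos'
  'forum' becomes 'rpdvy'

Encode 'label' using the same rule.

It's a Vigenère-style cipher with numeric key [12,1]: position i shifts by key[i mod 2].
For label: l+12=x, a+1=b, b+12=n, e+1=f, l+12=x.

xbnfx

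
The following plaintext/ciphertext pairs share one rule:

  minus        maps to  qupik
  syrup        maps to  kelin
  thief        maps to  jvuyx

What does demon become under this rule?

Each letter's alphabet position (a=0..z=25) is mapped through 25·x+2 mod 26 — an affine cipher.
For demon: d(3)→25·3+2≡25=z; e(4)→25·4+2≡24=y; m(12)→25·12+2≡16=q; o(14)→25·14+2≡14=o; n(13)→25·13+2≡15=p (all mod 26).

zyqop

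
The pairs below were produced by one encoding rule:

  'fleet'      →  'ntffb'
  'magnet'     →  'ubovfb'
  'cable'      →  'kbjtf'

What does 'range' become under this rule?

zbvof

Vowels shift forward by 1 and consonants shift forward by 8.
On range: r(cons)+8=z, a(vowel)+1=b, n(cons)+8=v, g(cons)+8=o, e(vowel)+1=f.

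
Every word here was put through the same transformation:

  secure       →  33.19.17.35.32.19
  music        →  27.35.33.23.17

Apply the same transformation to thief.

34.22.23.19.20

Each letter is replaced by its alphabet position (a=1..z=26) + 14.
Applying it to thief: t=20→34, h=8→22, i=9→23, e=5→19, f=6→20.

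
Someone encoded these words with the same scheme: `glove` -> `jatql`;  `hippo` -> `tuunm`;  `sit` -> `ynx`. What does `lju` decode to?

The word is reversed, then every letter is shifted forward by 5.
Reversing it on lju: shift back: l−5=g, j−5=e, u−5=p → gep; then reverse → peg.

peg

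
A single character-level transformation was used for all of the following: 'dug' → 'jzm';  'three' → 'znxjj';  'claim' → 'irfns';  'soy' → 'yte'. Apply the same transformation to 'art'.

Two shifts are in play — +5 for a/e/i/o/u, +6 for every other letter.
Applying it to art: a(vowel)+5=f, r(cons)+6=x, t(cons)+6=z.

fxz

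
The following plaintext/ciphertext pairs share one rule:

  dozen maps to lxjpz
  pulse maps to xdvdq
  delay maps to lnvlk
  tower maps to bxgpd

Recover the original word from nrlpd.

In dozen: d→l is +8, o→x is +9, z→j is +10, e→p is +11 — the shift increases by 1 each position. Each letter shifts forward by (position + 8), i.e. 8, 9, 10, … — the shift grows by one for each successive letter.
Reversing it on nrlpd: n−8=f, r−9=i, l−10=b, p−11=e, d−12=r.

fiber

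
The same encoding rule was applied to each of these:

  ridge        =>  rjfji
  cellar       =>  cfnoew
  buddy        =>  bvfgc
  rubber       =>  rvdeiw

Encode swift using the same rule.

The shift increases by 1 at each position, starting from +0: 0, 1, 2, ….
Applying it to swift: s+0=s, w+1=x, i+2=k, f+3=i, t+4=x.

sxkix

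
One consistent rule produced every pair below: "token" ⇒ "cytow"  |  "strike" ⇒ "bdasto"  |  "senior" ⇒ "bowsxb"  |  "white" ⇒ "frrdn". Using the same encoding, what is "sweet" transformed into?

bgnoc

Shifts by position in token: pos 0: t→c (+9), pos 1: o→y (+10), pos 2: k→t (+9), pos 3: e→o (+10) — repeating every 2. A repeating key of period 2 is used — shifts +9, +10 over and over.
On sweet: s+9=b, w+10=g, e+9=n, e+10=o, t+9=c.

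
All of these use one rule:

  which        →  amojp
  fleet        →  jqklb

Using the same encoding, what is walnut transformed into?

afrucc

In which: w→a is +4, h→m is +5, i→o is +6, c→j is +7 — the shift increases by 1 each position. The shift increases by 1 at each position, starting from +4: 4, 5, 6, ….
Applying it to walnut: w+4=a, a+5=f, l+6=r, n+7=u, u+8=c, t+9=c.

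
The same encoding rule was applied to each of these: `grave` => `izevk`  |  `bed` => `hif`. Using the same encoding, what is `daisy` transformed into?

cwmeh

The word is reversed, then every letter is shifted forward by 4.
On daisy: reverse → ysiad; then shift: y+4=c, s+4=w, i+4=m, a+4=e, d+4=h.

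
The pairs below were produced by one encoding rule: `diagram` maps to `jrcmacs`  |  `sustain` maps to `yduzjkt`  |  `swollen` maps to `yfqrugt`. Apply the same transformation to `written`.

A repeating key of period 3 is used — shifts +6, +9, +2 over and over.
Applying it to written: w+6=c, r+9=a, i+2=k, t+6=z, t+9=c, e+2=g, n+6=t.

cakzcgt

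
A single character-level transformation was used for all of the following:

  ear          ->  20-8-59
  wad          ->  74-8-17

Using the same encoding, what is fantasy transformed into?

e(#5)→20 and a(#1)→8: differences scale by 3, so n = 3·pos + 5. Each letter becomes 3×(its alphabet position, a=1..z=26) + 5.
On fantasy: f=6→23, a=1→8, n=14→47, t=20→65, a=1→8, s=19→62, y=25→80.

23-8-47-65-8-62-80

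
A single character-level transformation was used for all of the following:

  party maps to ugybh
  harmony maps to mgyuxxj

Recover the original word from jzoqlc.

In party: p→u is +5, a→g is +6, r→y is +7, t→b is +8 — the shift increases by 1 each position. Each letter shifts forward by (position + 5), i.e. 5, 6, 7, … — the shift grows by one for each successive letter.
Undoing it on jzoqlc: j−5=e, z−6=t, o−7=h, q−8=i, l−9=c, c−10=s.

ethics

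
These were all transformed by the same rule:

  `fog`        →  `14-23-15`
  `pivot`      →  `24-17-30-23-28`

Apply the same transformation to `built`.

10-29-17-20-28

f is letter #6 and maps to 14: an offset of 8. Letters become their 1-based position plus 8 (so a→9, b→10, …).
Applying it to built: b=2→10, u=21→29, i=9→17, l=12→20, t=20→28.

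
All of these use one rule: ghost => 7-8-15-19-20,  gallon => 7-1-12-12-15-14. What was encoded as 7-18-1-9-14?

g is letter #7 and maps to 7: an offset of 0. Letters become their 1-indexed alphabet positions: a=1 … z=26.
Undoing it on 7-18-1-9-14: 7=g, 18=r, 1=a, 9=i, 14=n.

grain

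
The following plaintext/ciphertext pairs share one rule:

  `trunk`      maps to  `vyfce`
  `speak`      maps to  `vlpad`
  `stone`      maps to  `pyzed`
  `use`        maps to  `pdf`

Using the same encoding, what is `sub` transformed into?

The output letters match the input read backwards, each shifted +11: trunk reversed is knurt. Two steps: reverse the string, then apply a Caesar shift of +11.
For sub: reverse → bus; then shift: b+11=m, u+11=f, s+11=d.

mfd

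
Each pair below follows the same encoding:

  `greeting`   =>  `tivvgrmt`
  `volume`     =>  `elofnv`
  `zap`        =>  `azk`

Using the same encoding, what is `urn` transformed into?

Each pair mirrors across the alphabet (g↔t, r↔i, e↔v): positions sum to 25. Each letter is replaced by its mirror in the alphabet: a↔z, b↔y, c↔x, and so on (the Atbash cipher).
For urn: u↔f, r↔i, n↔m.

fim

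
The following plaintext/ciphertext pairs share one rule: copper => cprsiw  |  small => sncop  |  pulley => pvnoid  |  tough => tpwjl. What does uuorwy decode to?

utmost

The shift increases by 1 at each position, starting from +0: 0, 1, 2, ….
Undoing it on uuorwy: u−0=u, u−1=t, o−2=m, r−3=o, w−4=s, y−5=t.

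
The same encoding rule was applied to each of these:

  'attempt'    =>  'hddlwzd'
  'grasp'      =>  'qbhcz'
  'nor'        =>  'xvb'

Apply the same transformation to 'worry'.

gvbbi

The shift depends on letter class: consonant t→d is +10, but vowel a→h is +7. Two shifts are in play — +7 for a/e/i/o/u, +10 for every other letter.
On worry: w(cons)+10=g, o(vowel)+7=v, r(cons)+10=b, r(cons)+10=b, y(cons)+10=i.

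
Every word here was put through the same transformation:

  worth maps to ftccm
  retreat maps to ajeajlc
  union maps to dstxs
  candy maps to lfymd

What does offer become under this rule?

Shifts by position in worth: pos 0: w→f (+9), pos 1: o→t (+5), pos 2: r→c (+11), pos 3: t→c (+9), pos 4: h→m (+5) — repeating every 3. A repeating key of period 3 is used — shifts +9, +5, +11 over and over.
Applying it to offer: o+9=x, f+5=k, f+11=q, e+9=n, r+5=w.

xkqnw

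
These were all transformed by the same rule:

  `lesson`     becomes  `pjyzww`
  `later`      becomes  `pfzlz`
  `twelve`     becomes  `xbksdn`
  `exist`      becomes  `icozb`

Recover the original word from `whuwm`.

Each letter shifts forward by (position + 4), i.e. 4, 5, 6, … — the shift grows by one for each successive letter.
Reversing it on whuwm: w−4=s, h−5=c, u−6=o, w−7=p, m−8=e.

scope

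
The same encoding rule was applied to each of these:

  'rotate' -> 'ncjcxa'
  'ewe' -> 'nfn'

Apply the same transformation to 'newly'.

The output letters match the input read backwards, each shifted +9: rotate reversed is etator. Two steps: reverse the string, then apply a Caesar shift of +9.
On newly: reverse → ylwen; then shift: y+9=h, l+9=u, w+9=f, e+9=n, n+9=w.

hufnw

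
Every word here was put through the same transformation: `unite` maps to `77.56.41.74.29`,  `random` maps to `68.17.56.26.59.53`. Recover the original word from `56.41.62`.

nip

u(#21)→77 and n(#14)→56: differences scale by 3, so n = 3·pos + 14. Each letter becomes 3×(its alphabet position, a=1..z=26) + 14.
Decoding 56.41.62: 56→(56−14)÷3=14=n, 41→(41−14)÷3=9=i, 62→(62−14)÷3=16=p.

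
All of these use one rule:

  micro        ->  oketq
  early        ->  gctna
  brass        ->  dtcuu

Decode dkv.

bit

Compare letters: m→o is +2, i→k is +2, c→e is +2 — a constant shift. Every letter moves 2 places later in the alphabet, wrapping around z→a.
Decoding dkv: d−2=b, k−2=i, v−2=t.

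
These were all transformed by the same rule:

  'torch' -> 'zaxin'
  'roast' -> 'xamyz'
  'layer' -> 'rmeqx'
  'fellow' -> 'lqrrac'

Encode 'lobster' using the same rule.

rahyzqx

The shift depends on letter class: consonant t→z is +6, but vowel o→a is +12. The rule splits by letter class: vowels +12, consonants +6.
On lobster: l(cons)+6=r, o(vowel)+12=a, b(cons)+6=h, s(cons)+6=y, t(cons)+6=z, e(vowel)+12=q, r(cons)+6=x.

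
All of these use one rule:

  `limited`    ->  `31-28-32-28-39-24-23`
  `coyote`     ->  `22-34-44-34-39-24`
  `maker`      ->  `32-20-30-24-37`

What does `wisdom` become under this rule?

l is letter #12 and maps to 31: an offset of 19. Letters become their 1-based position plus 19 (so a→20, b→21, …).
Applying it to wisdom: w=23→42, i=9→28, s=19→38, d=4→23, o=15→34, m=13→32.

42-28-38-23-34-32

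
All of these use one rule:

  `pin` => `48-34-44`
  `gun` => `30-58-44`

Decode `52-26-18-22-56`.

p(#16)→48 and i(#9)→34: differences scale by 2, so n = 2·pos + 16. With a=1..z=26, the number is 2·pos + 16.
Undoing it on 52-26-18-22-56: 52→(52−16)÷2=18=r, 26→(26−16)÷2=5=e, 18→(18−16)÷2=1=a, 22→(22−16)÷2=3=c, 56→(56−16)÷2=20=t.

react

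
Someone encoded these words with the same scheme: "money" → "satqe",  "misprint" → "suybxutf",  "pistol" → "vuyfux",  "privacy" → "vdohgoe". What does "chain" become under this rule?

Shifts by position in money: pos 0: m→s (+6), pos 1: o→a (+12), pos 2: n→t (+6), pos 3: e→q (+12) — repeating every 2. It's a Vigenère-style cipher with numeric key [6,12]: position i shifts by key[i mod 2].
Applying it to chain: c+6=i, h+12=t, a+6=g, i+12=u, n+6=t.

itgut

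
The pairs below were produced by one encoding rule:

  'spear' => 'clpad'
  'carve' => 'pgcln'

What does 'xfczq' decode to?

forum

The output letters match the input read backwards, each shifted +11: spear reversed is raeps. The word is reversed, then every letter is shifted forward by 11.
Undoing it on xfczq: shift back: x−11=m, f−11=u, c−11=r, z−11=o, q−11=f → murof; then reverse → forum.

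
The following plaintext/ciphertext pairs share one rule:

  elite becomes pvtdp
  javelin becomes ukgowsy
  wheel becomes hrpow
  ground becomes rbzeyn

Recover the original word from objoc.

Shifts by position in elite: pos 0: e→p (+11), pos 1: l→v (+10), pos 2: i→t (+11), pos 3: t→d (+10) — repeating every 2. A repeating key of period 2 is used — shifts +11, +10 over and over.
Decoding objoc: o−11=d, b−10=r, j−11=y, o−10=e, c−11=r.

dryer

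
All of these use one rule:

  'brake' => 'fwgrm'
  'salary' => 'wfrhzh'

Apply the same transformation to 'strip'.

wyxpx

In brake: b→f is +4, r→w is +5, a→g is +6, k→r is +7 — the shift increases by 1 each position. Each letter shifts forward by (position + 4), i.e. 4, 5, 6, … — the shift grows by one for each successive letter.
For strip: s+4=w, t+5=y, r+6=x, i+7=p, p+8=x.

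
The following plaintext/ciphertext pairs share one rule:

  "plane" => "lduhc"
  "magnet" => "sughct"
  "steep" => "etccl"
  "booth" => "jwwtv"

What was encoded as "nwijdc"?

Treating letters as 0–25, the rule is x ↦ 15x + 20 (mod 26).
Reversing it on nwijdc: n(13)→7·(13−20)≡3=d; w(22)→7·(22−20)≡14=o; i(8)→7·(8−20)≡20=u; j(9)→7·(9−20)≡1=b; d(3)→7·(3−20)≡11=l; c(2)→7·(2−20)≡4=e (all mod 26).

double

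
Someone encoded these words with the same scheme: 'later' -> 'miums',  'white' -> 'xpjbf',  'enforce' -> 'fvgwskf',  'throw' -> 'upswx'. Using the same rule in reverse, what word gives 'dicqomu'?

cabinet

Shifts by position in later: pos 0: l→m (+1), pos 1: a→i (+8), pos 2: t→u (+1), pos 3: e→m (+8) — repeating every 2. It's a Vigenère-style cipher with numeric key [1,8]: position i shifts by key[i mod 2].
Undoing it on dicqomu: d−1=c, i−8=a, c−1=b, q−8=i, o−1=n, m−8=e, u−1=t.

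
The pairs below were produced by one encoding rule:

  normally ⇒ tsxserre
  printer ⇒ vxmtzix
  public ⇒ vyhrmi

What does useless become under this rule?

yyiriyy

Two shifts are in play — +4 for a/e/i/o/u, +6 for every other letter.
For useless: u(vowel)+4=y, s(cons)+6=y, e(vowel)+4=i, l(cons)+6=r, e(vowel)+4=i, s(cons)+6=y, s(cons)+6=y.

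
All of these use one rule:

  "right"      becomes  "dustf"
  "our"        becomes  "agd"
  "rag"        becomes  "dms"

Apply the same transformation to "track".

fdmow

It's a constant shift of +12 (ROT12).
On track: t+12=f, r+12=d, a+12=m, c+12=o, k+12=w.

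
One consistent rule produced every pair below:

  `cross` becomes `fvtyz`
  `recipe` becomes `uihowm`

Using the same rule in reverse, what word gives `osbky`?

In cross: c→f is +3, r→v is +4, o→t is +5, s→y is +6 — the shift increases by 1 each position. Letter i (0-indexed) is shifted by i+3, so successive shifts are 3, 4, 5, ….
Reversing it on osbky: o−3=l, s−4=o, b−5=w, k−6=e, y−7=r.

lower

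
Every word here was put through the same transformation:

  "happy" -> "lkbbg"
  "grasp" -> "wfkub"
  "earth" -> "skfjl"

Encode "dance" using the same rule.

Treating letters as 0–25, the rule is x ↦ 15x + 10 (mod 26).
For dance: d(3)→15·3+10≡3=d; a(0)→15·0+10≡10=k; n(13)→15·13+10≡23=x; c(2)→15·2+10≡14=o; e(4)→15·4+10≡18=s (all mod 26).

dkxos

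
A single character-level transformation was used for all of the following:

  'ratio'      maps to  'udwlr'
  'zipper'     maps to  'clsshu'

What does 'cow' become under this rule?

Compare letters: r→u is +3, a→d is +3, t→w is +3 — a constant shift. This is a Caesar cipher with shift 3.
On cow: c+3=f, o+3=r, w+3=z.

frz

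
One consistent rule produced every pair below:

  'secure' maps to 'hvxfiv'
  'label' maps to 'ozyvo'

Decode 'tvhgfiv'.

Each pair mirrors across the alphabet (s↔h, e↔v, c↔x): positions sum to 25. Each letter is replaced by its mirror in the alphabet: a↔z, b↔y, c↔x, and so on (the Atbash cipher).
Undoing it on tvhgfiv: t↔g, v↔e, h↔s, g↔t, f↔u, i↔r, v↔e.

gesture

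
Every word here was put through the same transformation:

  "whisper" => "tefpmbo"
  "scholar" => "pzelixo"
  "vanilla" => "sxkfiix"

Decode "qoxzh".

track

Compare letters: w→t is +23, h→e is +23, i→f is +23 — a constant shift. Every letter moves 23 places later in the alphabet, wrapping around z→a.
Undoing it on qoxzh: q−23=t, o−23=r, x−23=a, z−23=c, h−23=k.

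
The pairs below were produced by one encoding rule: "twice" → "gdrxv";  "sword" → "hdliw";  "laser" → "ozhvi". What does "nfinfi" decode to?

Each pair mirrors across the alphabet (t↔g, w↔d, i↔r): positions sum to 25. Letters are reflected about the middle of the alphabet (position → 25−position): Atbash.
Undoing it on nfinfi: n↔m, f↔u, i↔r, n↔m, f↔u, i↔r.

murmur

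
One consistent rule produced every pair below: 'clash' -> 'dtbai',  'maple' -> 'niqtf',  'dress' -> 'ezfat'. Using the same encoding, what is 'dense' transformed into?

Shifts by position in clash: pos 0: c→d (+1), pos 1: l→t (+8), pos 2: a→b (+1), pos 3: s→a (+8) — repeating every 2. The shifts repeat in a cycle of length 2: positions 0,1,… shift by +1, +8, then the pattern repeats.
For dense: d+1=e, e+8=m, n+1=o, s+8=a, e+1=f.

emoaf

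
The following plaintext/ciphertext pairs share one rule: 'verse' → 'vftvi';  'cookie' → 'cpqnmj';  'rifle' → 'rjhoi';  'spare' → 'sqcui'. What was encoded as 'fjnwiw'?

In verse: v→v is +0, e→f is +1, r→t is +2, s→v is +3 — the shift increases by 1 each position. Letter i (0-indexed) is shifted by i+0, so successive shifts are 0, 1, 2, ….
Reversing it on fjnwiw: f−0=f, j−1=i, n−2=l, w−3=t, i−4=e, w−5=r.

filter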